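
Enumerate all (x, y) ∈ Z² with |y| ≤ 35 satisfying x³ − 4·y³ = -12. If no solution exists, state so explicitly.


The equation is x³ - 4y³ = -12. For fixed y, x³ = 4·y³ − 12, so a solution requires the RHS to be a perfect cube.
Strategy: iterate y from -35 to 35, compute RHS = 4·y³ − 12, and check whether it is a (positive or negative) perfect cube.
Check small values of y:
  y = 0: RHS = -12 is not a perfect cube.
  y = 1: RHS = -8 = (-2)³ ⇒ x = -2 works.
  y = -1: RHS = -16 is not a perfect cube.
  y = 2: RHS = 20 is not a perfect cube.
  y = -2: RHS = -44 is not a perfect cube.
  y = 3: RHS = 96 is not a perfect cube.
  y = -3: RHS = -120 is not a perfect cube.
Continuing, at y = -5: RHS = -512 = (-8)³ ⇒ x = -8 works.
Searching the remaining y in |y| ≤ 35 finds no further solutions.
Collected solutions: (-2, 1), (-8, -5).

Solutions (with |y| ≤ 35): (-2, 1), (-8, -5).


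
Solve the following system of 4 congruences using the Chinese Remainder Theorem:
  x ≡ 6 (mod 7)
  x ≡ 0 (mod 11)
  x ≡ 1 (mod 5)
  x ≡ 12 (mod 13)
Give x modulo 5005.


Product of moduli M = 7 · 11 · 5 · 13 = 5005.
Merge one congruence at a time:
  Start: x ≡ 6 (mod 7).
  Combine with x ≡ 0 (mod 11); new modulus lcm = 77.
    Write x = 6 + 7·t and substitute into x ≡ 0 (mod 11): 7·t ≡ 0 − 6 = -6 (mod 11).
    Reduce coefficients mod 11: 7·t ≡ 5 (mod 11).
    The inverse of 7 mod 11 is 8 (since 7·8 = 56 = 5·11 + 1), so t ≡ 8·5 = 40 ≡ 7 (mod 11).
    Then x = 6 + 7·7 = 55, valid modulo lcm(7, 11) = 77: x ≡ 55 (mod 77).
  Combine with x ≡ 1 (mod 5); new modulus lcm = 385.
    Write x = 55 + 77·t and substitute into x ≡ 1 (mod 5): 77·t ≡ 1 − 55 = -54 (mod 5).
    Reduce coefficients mod 5: 2·t ≡ 1 (mod 5).
    The inverse of 2 mod 5 is 3 (since 2·3 = 6 = 1·5 + 1), so t ≡ 3·1 = 3 ≡ 3 (mod 5).
    Then x = 55 + 77·3 = 286, valid modulo lcm(77, 5) = 385: x ≡ 286 (mod 385).
  Combine with x ≡ 12 (mod 13); new modulus lcm = 5005.
    Write x = 286 + 385·t and substitute into x ≡ 12 (mod 13): 385·t ≡ 12 − 286 = -274 (mod 13).
    Reduce coefficients mod 13: 8·t ≡ 12 (mod 13).
    The inverse of 8 mod 13 is 5 (since 8·5 = 40 = 3·13 + 1), so t ≡ 5·12 = 60 ≡ 8 (mod 13).
    Then x = 286 + 385·8 = 3366, valid modulo lcm(385, 13) = 5005: x ≡ 3366 (mod 5005).
Verify against each original: 3366 mod 7 = 6, 3366 mod 11 = 0, 3366 mod 5 = 1, 3366 mod 13 = 12.

x ≡ 3366 (mod 5005).


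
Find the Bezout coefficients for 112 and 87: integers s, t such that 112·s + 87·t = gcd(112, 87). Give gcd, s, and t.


Euclidean algorithm on (112, 87) — divide until remainder is 0:
  112 = 1 · 87 + 25
  87 = 3 · 25 + 12
  25 = 2 · 12 + 1
  12 = 12 · 1 + 0
gcd(112, 87) = 1.
Track Bezout coefficients alongside the remainders: start with r₀ = 112 = a·1 + b·0 (s = 1, t = 0) and r₁ = 87 = a·0 + b·1 (s = 0, t = 1); each new remainder r_{k+1} = r_{k-1} − q_k·r_k inherits s_{k+1} = s_{k-1} − q_k·s_k, t_{k+1} = t_{k-1} − q_k·t_k, so r_k = a·s_k + b·t_k at every step:
  q = 1: r = 25, s = 1 − 1·0 = 1, t = 0 − 1·1 = -1  (check: 112·1 + 87·(-1) = 25)
  q = 3: r = 12, s = 0 − 3·1 = -3, t = 1 − 3·(-1) = 4  (check: 112·(-3) + 87·4 = 12)
  q = 2: r = 1, s = 1 − 2·(-3) = 7, t = -1 − 2·4 = -9  (check: 112·7 + 87·(-9) = 1)
The row with r = 1 (the gcd) gives the Bezout coefficients s = 7, t = -9.
Result: 112 · (7) + 87 · (-9) = 1.

gcd(112, 87) = 1; s = 7, t = -9 (check: 112·7 + 87·(-9) = 1).


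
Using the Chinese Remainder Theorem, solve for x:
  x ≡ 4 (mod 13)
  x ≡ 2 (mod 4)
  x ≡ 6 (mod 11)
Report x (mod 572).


Moduli 13, 4, 11 are pairwise coprime; by CRT there is a unique solution modulo M = 13 · 4 · 11 = 572.
Solve pairwise, accumulating the modulus:
  Start with x ≡ 4 (mod 13).
  Combine with x ≡ 2 (mod 4): since gcd(13, 4) = 1, we get a unique residue mod 52.
    Write x = 4 + 13·t and substitute into x ≡ 2 (mod 4): 13·t ≡ 2 − 4 = -2 (mod 4).
    Reduce coefficients mod 4: 1·t ≡ 2 (mod 4).
    So t ≡ 2 (mod 4).
    Then x = 4 + 13·2 = 30, valid modulo lcm(13, 4) = 52: x ≡ 30 (mod 52).
  Combine with x ≡ 6 (mod 11): since gcd(52, 11) = 1, we get a unique residue mod 572.
    Write x = 30 + 52·t and substitute into x ≡ 6 (mod 11): 52·t ≡ 6 − 30 = -24 (mod 11).
    Reduce coefficients mod 11: 8·t ≡ 9 (mod 11).
    The inverse of 8 mod 11 is 7 (since 8·7 = 56 = 5·11 + 1), so t ≡ 7·9 = 63 ≡ 8 (mod 11).
    Then x = 30 + 52·8 = 446, valid modulo lcm(52, 11) = 572: x ≡ 446 (mod 572).
Verify: 446 mod 13 = 4 ✓, 446 mod 4 = 2 ✓, 446 mod 11 = 6 ✓.

x ≡ 446 (mod 572).


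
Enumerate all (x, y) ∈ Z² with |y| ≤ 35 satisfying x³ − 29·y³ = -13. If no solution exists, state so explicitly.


The equation is x³ - 29y³ = -13. For fixed y, x³ = 29·y³ − 13, so a solution requires the RHS to be a perfect cube.
Strategy: iterate y from -35 to 35, compute RHS = 29·y³ − 13, and check whether it is a (positive or negative) perfect cube.
Check small values of y:
  y = 0: RHS = -13 is not a perfect cube.
  y = 1: RHS = 16 is not a perfect cube.
  y = -1: RHS = -42 is not a perfect cube.
  y = 2: RHS = 219 is not a perfect cube.
  y = -2: RHS = -245 is not a perfect cube.
  y = 3: RHS = 770 is not a perfect cube.
  y = -3: RHS = -796 is not a perfect cube.
Continuing the search up to |y| = 35 finds no solutions either.
No (x, y) in the scanned range satisfies the equation.

No integer solutions with |y| ≤ 35.


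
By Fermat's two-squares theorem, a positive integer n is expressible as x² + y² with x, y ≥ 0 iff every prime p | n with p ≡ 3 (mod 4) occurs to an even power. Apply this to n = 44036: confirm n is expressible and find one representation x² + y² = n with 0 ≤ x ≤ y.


Step 1: Factor n = 44036 = 2^2 · 101 · 109.
Step 2: Check the mod-4 condition on each prime factor: 2 = 2 (special); 101 ≡ 1 (mod 4), exponent 1; 109 ≡ 1 (mod 4), exponent 1.
All primes ≡ 3 (mod 4) appear to even exponent (or don't appear), so by the two-squares theorem n IS expressible as a sum of two squares.
Step 3: Build a representation. Group n = k² · m with k = 2 and m = 101 · 109 = 11009 (a product of primes ≡ 1 (mod 4)); a representation of m scales to one of n via (k·x)² + (k·y)² = k²(x² + y²). Each prime p ≡ 1 (mod 4) is itself a sum of two squares; find a² by testing p − a² for a perfect square:
  101: 101 − 1² = 100 = 10² ⇒ 101 = 1² + 10².
  109: 109 − 1² = 108, 109 − 2² = 105, 109 − 3² = 100 = 10² ⇒ 109 = 3² + 10².
  Combine using the Brahmagupta–Fibonacci identity (a² + b²)(c² + d²) = (ac − bd)² + (ad + bc)² = (ac + bd)² + (ad − bc)²:
  101 · 109 = 11009: from (1² + 10²)(3² + 10²), take (1·3 − 10·10, 1·10 + 10·3) = (3 − 100, 10 + 30) = (-97, 40); dropping signs (only squares matter) gives (97, 40); check 97² + 40² = 9409 + 1600 = 11009 ✓.
  Scale by k = 2: (2·97, 2·40) = (194, 80).
Step 4: Order so x ≤ y and verify: 80² + 194² = 6400 + 37636 = 44036 = n. ✓

n = 44036 = 80² + 194² (one valid representation with x ≤ y).


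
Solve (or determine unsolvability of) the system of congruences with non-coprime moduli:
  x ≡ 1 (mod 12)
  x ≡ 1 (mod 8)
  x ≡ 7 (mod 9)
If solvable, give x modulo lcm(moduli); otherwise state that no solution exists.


Moduli 12, 8, 9 are not pairwise coprime, so CRT works modulo lcm(m_i) when all pairwise compatibility conditions hold.
Pairwise compatibility: gcd(m_i, m_j) must divide a_i - a_j for every pair.
Merge one congruence at a time:
  Start: x ≡ 1 (mod 12).
  Combine with x ≡ 1 (mod 8): gcd(12, 8) = 4; 1 - 1 = 0, which IS divisible by 4, so compatible.
    Write x = 1 + 12·t and substitute into x ≡ 1 (mod 8): 12·t ≡ 1 − 1 = 0 (mod 8).
    Divide the congruence (and modulus) by g = 4: 3·t ≡ 0 (mod 2).
    Reduce coefficients mod 2: 1·t ≡ 0 (mod 2).
    So t ≡ 0 (mod 2).
    Then x = 1 + 12·0 = 1, valid modulo lcm(12, 8) = 24: x ≡ 1 (mod 24).
  Combine with x ≡ 7 (mod 9): gcd(24, 9) = 3; 7 - 1 = 6, which IS divisible by 3, so compatible.
    Write x = 1 + 24·t and substitute into x ≡ 7 (mod 9): 24·t ≡ 7 − 1 = 6 (mod 9).
    Divide the congruence (and modulus) by g = 3: 8·t ≡ 2 (mod 3).
    Reduce coefficients mod 3: 2·t ≡ 2 (mod 3).
    The inverse of 2 mod 3 is 2 (since 2·2 = 4 = 1·3 + 1), so t ≡ 2·2 = 4 ≡ 1 (mod 3).
    Then x = 1 + 24·1 = 25, valid modulo lcm(24, 9) = 72: x ≡ 25 (mod 72).
Verify: 25 mod 12 = 1, 25 mod 8 = 1, 25 mod 9 = 7.

x ≡ 25 (mod 72).


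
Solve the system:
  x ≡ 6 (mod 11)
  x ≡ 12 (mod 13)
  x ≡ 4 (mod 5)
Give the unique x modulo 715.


Moduli 11, 13, 5 are pairwise coprime; by CRT there is a unique solution modulo M = 11 · 13 · 5 = 715.
Solve pairwise, accumulating the modulus:
  Start with x ≡ 6 (mod 11).
  Combine with x ≡ 12 (mod 13): since gcd(11, 13) = 1, we get a unique residue mod 143.
    Write x = 6 + 11·t and substitute into x ≡ 12 (mod 13): 11·t ≡ 12 − 6 = 6 (mod 13).
    The inverse of 11 mod 13 is 6 (since 11·6 = 66 = 5·13 + 1), so t ≡ 6·6 = 36 ≡ 10 (mod 13).
    Then x = 6 + 11·10 = 116, valid modulo lcm(11, 13) = 143: x ≡ 116 (mod 143).
  Combine with x ≡ 4 (mod 5): since gcd(143, 5) = 1, we get a unique residue mod 715.
    Write x = 116 + 143·t and substitute into x ≡ 4 (mod 5): 143·t ≡ 4 − 116 = -112 (mod 5).
    Reduce coefficients mod 5: 3·t ≡ 3 (mod 5).
    The inverse of 3 mod 5 is 2 (since 3·2 = 6 = 1·5 + 1), so t ≡ 2·3 = 6 ≡ 1 (mod 5).
    Then x = 116 + 143·1 = 259, valid modulo lcm(143, 5) = 715: x ≡ 259 (mod 715).
Verify: 259 mod 11 = 6 ✓, 259 mod 13 = 12 ✓, 259 mod 5 = 4 ✓.

x ≡ 259 (mod 715).


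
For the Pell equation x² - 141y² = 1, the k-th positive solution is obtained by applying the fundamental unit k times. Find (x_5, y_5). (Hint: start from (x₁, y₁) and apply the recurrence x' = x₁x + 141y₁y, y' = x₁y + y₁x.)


Step 1: Find the fundamental solution (x₁, y₁) of x² - 141y² = 1.
  Expand √141 as a continued fraction. a₀ = ⌊√141⌋ = 11; iterate m_{k+1} = d_k·a_k − m_k, d_{k+1} = (141 − m_{k+1}²)/d_k, a_{k+1} = ⌊(a₀ + m_{k+1})/d_{k+1}⌋ (starting m₀ = 0, d₀ = 1), with convergents p_k = a_k·p_{k-1} + p_{k-2}, q_k = a_k·q_{k-1} + q_{k-2} (p₋₁ = 1, q₋₁ = 0):
  k = 0: a₀ = 11; p₀/q₀ = 11/1; p₀² − 141·q₀² = 121 − 141 = -20.
  k = 1: m = 11, d = 20, a = ⌊(11 + 11)/20⌋ = 1; p/q = (1·11 + 1)/(1·1 + 0) = 12/1; p² − 141·q² = 144 − 141 = 3.
  k = 2: m = 9, d = 3, a = ⌊(11 + 9)/3⌋ = 6; p/q = (6·12 + 11)/(6·1 + 1) = 83/7; p² − 141·q² = 6889 − 6909 = -20.
  k = 3: m = 9, d = 20, a = ⌊(11 + 9)/20⌋ = 1; p/q = (1·83 + 12)/(1·7 + 1) = 95/8; p² − 141·q² = 9025 − 9024 = 1.
  The first convergent with p² − 141·q² = 1 gives the fundamental solution (x₁, y₁) = (95, 8).
Step 2: Apply the recurrence (x_{n+1}, y_{n+1}) = (x₁x_n + 141y₁y_n, x₁y_n + y₁x_n) repeatedly.
  From (x_1, y_1) = (95, 8): x_2 = 95·95 + 141·8·8 = 18049; y_2 = 95·8 + 8·95 = 1520.
  From (x_2, y_2) = (18049, 1520): x_3 = 95·18049 + 141·8·1520 = 3429215; y_3 = 95·1520 + 8·18049 = 288792.
  From (x_3, y_3) = (3429215, 288792): x_4 = 95·3429215 + 141·8·288792 = 651532801; y_4 = 95·288792 + 8·3429215 = 54868960.
  From (x_4, y_4) = (651532801, 54868960): x_5 = 95·651532801 + 141·8·54868960 = 123787802975; y_5 = 95·54868960 + 8·651532801 = 10424813608.
Step 3: Verify x_5² - 141·y_5² = 15323420165377418850625 - 15323420165377418850624 = 1 (should be 1). ✓

(x_1, y_1) = (95, 8); (x_5, y_5) = (123787802975, 10424813608).


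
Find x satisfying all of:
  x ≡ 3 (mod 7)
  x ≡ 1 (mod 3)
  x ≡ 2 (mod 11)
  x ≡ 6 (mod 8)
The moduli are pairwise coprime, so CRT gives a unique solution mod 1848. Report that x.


Product of moduli M = 7 · 3 · 11 · 8 = 1848.
Merge one congruence at a time:
  Start: x ≡ 3 (mod 7).
  Combine with x ≡ 1 (mod 3); new modulus lcm = 21.
    Write x = 3 + 7·t and substitute into x ≡ 1 (mod 3): 7·t ≡ 1 − 3 = -2 (mod 3).
    Reduce coefficients mod 3: 1·t ≡ 1 (mod 3).
    So t ≡ 1 (mod 3).
    Then x = 3 + 7·1 = 10, valid modulo lcm(7, 3) = 21: x ≡ 10 (mod 21).
  Combine with x ≡ 2 (mod 11); new modulus lcm = 231.
    Write x = 10 + 21·t and substitute into x ≡ 2 (mod 11): 21·t ≡ 2 − 10 = -8 (mod 11).
    Reduce coefficients mod 11: 10·t ≡ 3 (mod 11).
    The inverse of 10 mod 11 is 10 (since 10·10 = 100 = 9·11 + 1), so t ≡ 10·3 = 30 ≡ 8 (mod 11).
    Then x = 10 + 21·8 = 178, valid modulo lcm(21, 11) = 231: x ≡ 178 (mod 231).
  Combine with x ≡ 6 (mod 8); new modulus lcm = 1848.
    Write x = 178 + 231·t and substitute into x ≡ 6 (mod 8): 231·t ≡ 6 − 178 = -172 (mod 8).
    Reduce coefficients mod 8: 7·t ≡ 4 (mod 8).
    The inverse of 7 mod 8 is 7 (since 7·7 = 49 = 6·8 + 1), so t ≡ 7·4 = 28 ≡ 4 (mod 8).
    Then x = 178 + 231·4 = 1102, valid modulo lcm(231, 8) = 1848: x ≡ 1102 (mod 1848).
Verify against each original: 1102 mod 7 = 3, 1102 mod 3 = 1, 1102 mod 11 = 2, 1102 mod 8 = 6.

x ≡ 1102 (mod 1848).


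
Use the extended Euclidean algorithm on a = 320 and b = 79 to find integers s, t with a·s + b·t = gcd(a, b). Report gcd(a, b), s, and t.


Euclidean algorithm on (320, 79) — divide until remainder is 0:
  320 = 4 · 79 + 4
  79 = 19 · 4 + 3
  4 = 1 · 3 + 1
  3 = 3 · 1 + 0
gcd(320, 79) = 1.
Track Bezout coefficients alongside the remainders: start with r₀ = 320 = a·1 + b·0 (s = 1, t = 0) and r₁ = 79 = a·0 + b·1 (s = 0, t = 1); each new remainder r_{k+1} = r_{k-1} − q_k·r_k inherits s_{k+1} = s_{k-1} − q_k·s_k, t_{k+1} = t_{k-1} − q_k·t_k, so r_k = a·s_k + b·t_k at every step:
  q = 4: r = 4, s = 1 − 4·0 = 1, t = 0 − 4·1 = -4  (check: 320·1 + 79·(-4) = 4)
  q = 19: r = 3, s = 0 − 19·1 = -19, t = 1 − 19·(-4) = 77  (check: 320·(-19) + 79·77 = 3)
  q = 1: r = 1, s = 1 − 1·(-19) = 20, t = -4 − 1·77 = -81  (check: 320·20 + 79·(-81) = 1)
The row with r = 1 (the gcd) gives the Bezout coefficients s = 20, t = -81.
Result: 320 · (20) + 79 · (-81) = 1.

gcd(320, 79) = 1; s = 20, t = -81 (check: 320·20 + 79·(-81) = 1).


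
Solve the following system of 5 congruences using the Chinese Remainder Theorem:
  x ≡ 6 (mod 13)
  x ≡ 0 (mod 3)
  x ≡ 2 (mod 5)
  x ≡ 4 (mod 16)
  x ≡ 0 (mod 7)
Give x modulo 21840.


Product of moduli M = 13 · 3 · 5 · 16 · 7 = 21840.
Merge one congruence at a time:
  Start: x ≡ 6 (mod 13).
  Combine with x ≡ 0 (mod 3); new modulus lcm = 39.
    Write x = 6 + 13·t and substitute into x ≡ 0 (mod 3): 13·t ≡ 0 − 6 = -6 (mod 3).
    Reduce coefficients mod 3: 1·t ≡ 0 (mod 3).
    So t ≡ 0 (mod 3).
    Then x = 6 + 13·0 = 6, valid modulo lcm(13, 3) = 39: x ≡ 6 (mod 39).
  Combine with x ≡ 2 (mod 5); new modulus lcm = 195.
    Write x = 6 + 39·t and substitute into x ≡ 2 (mod 5): 39·t ≡ 2 − 6 = -4 (mod 5).
    Reduce coefficients mod 5: 4·t ≡ 1 (mod 5).
    The inverse of 4 mod 5 is 4 (since 4·4 = 16 = 3·5 + 1), so t ≡ 4·1 = 4 ≡ 4 (mod 5).
    Then x = 6 + 39·4 = 162, valid modulo lcm(39, 5) = 195: x ≡ 162 (mod 195).
  Combine with x ≡ 4 (mod 16); new modulus lcm = 3120.
    Write x = 162 + 195·t and substitute into x ≡ 4 (mod 16): 195·t ≡ 4 − 162 = -158 (mod 16).
    Reduce coefficients mod 16: 3·t ≡ 2 (mod 16).
    The inverse of 3 mod 16 is 11 (since 3·11 = 33 = 2·16 + 1), so t ≡ 11·2 = 22 ≡ 6 (mod 16).
    Then x = 162 + 195·6 = 1332, valid modulo lcm(195, 16) = 3120: x ≡ 1332 (mod 3120).
  Combine with x ≡ 0 (mod 7); new modulus lcm = 21840.
    Write x = 1332 + 3120·t and substitute into x ≡ 0 (mod 7): 3120·t ≡ 0 − 1332 = -1332 (mod 7).
    Reduce coefficients mod 7: 5·t ≡ 5 (mod 7).
    The inverse of 5 mod 7 is 3 (since 5·3 = 15 = 2·7 + 1), so t ≡ 3·5 = 15 ≡ 1 (mod 7).
    Then x = 1332 + 3120·1 = 4452, valid modulo lcm(3120, 7) = 21840: x ≡ 4452 (mod 21840).
Verify against each original: 4452 mod 13 = 6, 4452 mod 3 = 0, 4452 mod 5 = 2, 4452 mod 16 = 4, 4452 mod 7 = 0.

x ≡ 4452 (mod 21840).


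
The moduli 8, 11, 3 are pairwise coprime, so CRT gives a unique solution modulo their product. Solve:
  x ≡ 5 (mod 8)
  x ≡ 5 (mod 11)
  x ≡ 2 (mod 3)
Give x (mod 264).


Moduli 8, 11, 3 are pairwise coprime; by CRT there is a unique solution modulo M = 8 · 11 · 3 = 264.
Solve pairwise, accumulating the modulus:
  Start with x ≡ 5 (mod 8).
  Combine with x ≡ 5 (mod 11): since gcd(8, 11) = 1, we get a unique residue mod 88.
    Write x = 5 + 8·t and substitute into x ≡ 5 (mod 11): 8·t ≡ 5 − 5 = 0 (mod 11).
    The inverse of 8 mod 11 is 7 (since 8·7 = 56 = 5·11 + 1), so t ≡ 7·0 = 0 ≡ 0 (mod 11).
    Then x = 5 + 8·0 = 5, valid modulo lcm(8, 11) = 88: x ≡ 5 (mod 88).
  Combine with x ≡ 2 (mod 3): since gcd(88, 3) = 1, we get a unique residue mod 264.
    Write x = 5 + 88·t and substitute into x ≡ 2 (mod 3): 88·t ≡ 2 − 5 = -3 (mod 3).
    Reduce coefficients mod 3: 1·t ≡ 0 (mod 3).
    So t ≡ 0 (mod 3).
    Then x = 5 + 88·0 = 5, valid modulo lcm(88, 3) = 264: x ≡ 5 (mod 264).
Verify: 5 mod 8 = 5 ✓, 5 mod 11 = 5 ✓, 5 mod 3 = 2 ✓.

x ≡ 5 (mod 264).


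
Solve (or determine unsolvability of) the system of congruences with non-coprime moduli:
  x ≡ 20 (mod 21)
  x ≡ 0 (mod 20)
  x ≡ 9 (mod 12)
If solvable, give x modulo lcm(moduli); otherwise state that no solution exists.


Moduli 21, 20, 12 are not pairwise coprime, so CRT works modulo lcm(m_i) when all pairwise compatibility conditions hold.
Pairwise compatibility: gcd(m_i, m_j) must divide a_i - a_j for every pair.
Merge one congruence at a time:
  Start: x ≡ 20 (mod 21).
  Combine with x ≡ 0 (mod 20): gcd(21, 20) = 1; 0 - 20 = -20, which IS divisible by 1, so compatible.
    Write x = 20 + 21·t and substitute into x ≡ 0 (mod 20): 21·t ≡ 0 − 20 = -20 (mod 20).
    Reduce coefficients mod 20: 1·t ≡ 0 (mod 20).
    So t ≡ 0 (mod 20).
    Then x = 20 + 21·0 = 20, valid modulo lcm(21, 20) = 420: x ≡ 20 (mod 420).
  Combine with x ≡ 9 (mod 12): gcd(420, 12) = 12, and 9 - 20 = -11 is NOT divisible by 12.
    ⇒ system is inconsistent (no integer solution).

No solution (the system is inconsistent).


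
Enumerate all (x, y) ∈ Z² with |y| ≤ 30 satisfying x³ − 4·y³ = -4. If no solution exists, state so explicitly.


The equation is x³ - 4y³ = -4. For fixed y, x³ = 4·y³ − 4, so a solution requires the RHS to be a perfect cube.
Strategy: iterate y from -30 to 30, compute RHS = 4·y³ − 4, and check whether it is a (positive or negative) perfect cube.
Check small values of y:
  y = 0: RHS = -4 is not a perfect cube.
  y = 1: RHS = 0 = (0)³ ⇒ x = 0 works.
  y = -1: RHS = -8 = (-2)³ ⇒ x = -2 works.
  y = 2: RHS = 28 is not a perfect cube.
  y = -2: RHS = -36 is not a perfect cube.
  y = 3: RHS = 104 is not a perfect cube.
  y = -3: RHS = -112 is not a perfect cube.
Continuing the search up to |y| = 30 finds no further solutions beyond those listed.
Collected solutions: (0, 1), (-2, -1).

Solutions (with |y| ≤ 30): (0, 1), (-2, -1).


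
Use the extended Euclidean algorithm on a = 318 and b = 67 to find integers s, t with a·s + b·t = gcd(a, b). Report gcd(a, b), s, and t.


Euclidean algorithm on (318, 67) — divide until remainder is 0:
  318 = 4 · 67 + 50
  67 = 1 · 50 + 17
  50 = 2 · 17 + 16
  17 = 1 · 16 + 1
  16 = 16 · 1 + 0
gcd(318, 67) = 1.
Track Bezout coefficients alongside the remainders: start with r₀ = 318 = a·1 + b·0 (s = 1, t = 0) and r₁ = 67 = a·0 + b·1 (s = 0, t = 1); each new remainder r_{k+1} = r_{k-1} − q_k·r_k inherits s_{k+1} = s_{k-1} − q_k·s_k, t_{k+1} = t_{k-1} − q_k·t_k, so r_k = a·s_k + b·t_k at every step:
  q = 4: r = 50, s = 1 − 4·0 = 1, t = 0 − 4·1 = -4  (check: 318·1 + 67·(-4) = 50)
  q = 1: r = 17, s = 0 − 1·1 = -1, t = 1 − 1·(-4) = 5  (check: 318·(-1) + 67·5 = 17)
  q = 2: r = 16, s = 1 − 2·(-1) = 3, t = -4 − 2·5 = -14  (check: 318·3 + 67·(-14) = 16)
  q = 1: r = 1, s = -1 − 1·3 = -4, t = 5 − 1·(-14) = 19  (check: 318·(-4) + 67·19 = 1)
The row with r = 1 (the gcd) gives the Bezout coefficients s = -4, t = 19.
Result: 318 · (-4) + 67 · (19) = 1.

gcd(318, 67) = 1; s = -4, t = 19 (check: 318·(-4) + 67·19 = 1).


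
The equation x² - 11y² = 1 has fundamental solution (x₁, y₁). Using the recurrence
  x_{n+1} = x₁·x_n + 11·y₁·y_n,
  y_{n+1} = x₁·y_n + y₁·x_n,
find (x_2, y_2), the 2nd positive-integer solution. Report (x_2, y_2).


Step 1: Find the fundamental solution (x₁, y₁) of x² - 11y² = 1.
  Expand √11 as a continued fraction. a₀ = ⌊√11⌋ = 3; iterate m_{k+1} = d_k·a_k − m_k, d_{k+1} = (11 − m_{k+1}²)/d_k, a_{k+1} = ⌊(a₀ + m_{k+1})/d_{k+1}⌋ (starting m₀ = 0, d₀ = 1), with convergents p_k = a_k·p_{k-1} + p_{k-2}, q_k = a_k·q_{k-1} + q_{k-2} (p₋₁ = 1, q₋₁ = 0):
  k = 0: a₀ = 3; p₀/q₀ = 3/1; p₀² − 11·q₀² = 9 − 11 = -2.
  k = 1: m = 3, d = 2, a = ⌊(3 + 3)/2⌋ = 3; p/q = (3·3 + 1)/(3·1 + 0) = 10/3; p² − 11·q² = 100 − 99 = 1.
  The first convergent with p² − 11·q² = 1 gives the fundamental solution (x₁, y₁) = (10, 3).
Step 2: Apply the recurrence (x_{n+1}, y_{n+1}) = (x₁x_n + 11y₁y_n, x₁y_n + y₁x_n) repeatedly.
  From (x_1, y_1) = (10, 3): x_2 = 10·10 + 11·3·3 = 199; y_2 = 10·3 + 3·10 = 60.
Step 3: Verify x_2² - 11·y_2² = 39601 - 39600 = 1 (should be 1). ✓

(x_1, y_1) = (10, 3); (x_2, y_2) = (199, 60).


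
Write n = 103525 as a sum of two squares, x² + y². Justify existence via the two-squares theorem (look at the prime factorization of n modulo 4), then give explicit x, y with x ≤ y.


Step 1: Factor n = 103525 = 5^2 · 41 · 101.
Step 2: Check the mod-4 condition on each prime factor: 5 ≡ 1 (mod 4), exponent 2; 41 ≡ 1 (mod 4), exponent 1; 101 ≡ 1 (mod 4), exponent 1.
All primes ≡ 3 (mod 4) appear to even exponent (or don't appear), so by the two-squares theorem n IS expressible as a sum of two squares.
Step 3: Build a representation. Group n = k² · m with k = 5 and m = 41 · 101 = 4141 (a product of primes ≡ 1 (mod 4)); a representation of m scales to one of n via (k·x)² + (k·y)² = k²(x² + y²). Each prime p ≡ 1 (mod 4) is itself a sum of two squares; find a² by testing p − a² for a perfect square:
  41: 41 − 1² = 40, 41 − 2² = 37, 41 − 3² = 32, 41 − 4² = 25 = 5² ⇒ 41 = 4² + 5².
  101: 101 − 1² = 100 = 10² ⇒ 101 = 1² + 10².
  Combine using the Brahmagupta–Fibonacci identity (a² + b²)(c² + d²) = (ac − bd)² + (ad + bc)² = (ac + bd)² + (ad − bc)²:
  41 · 101 = 4141: from (4² + 5²)(1² + 10²), take (4·1 − 5·10, 4·10 + 5·1) = (4 − 50, 40 + 5) = (-46, 45); dropping signs (only squares matter) gives (46, 45); check 46² + 45² = 2116 + 2025 = 4141 ✓.
  Scale by k = 5: (5·46, 5·45) = (230, 225).
Step 4: Order so x ≤ y and verify: 225² + 230² = 50625 + 52900 = 103525 = n. ✓

n = 103525 = 225² + 230² (one valid representation with x ≤ y).


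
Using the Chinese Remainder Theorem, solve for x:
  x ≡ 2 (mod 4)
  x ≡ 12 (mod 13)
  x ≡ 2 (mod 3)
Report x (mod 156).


Moduli 4, 13, 3 are pairwise coprime; by CRT there is a unique solution modulo M = 4 · 13 · 3 = 156.
Solve pairwise, accumulating the modulus:
  Start with x ≡ 2 (mod 4).
  Combine with x ≡ 12 (mod 13): since gcd(4, 13) = 1, we get a unique residue mod 52.
    Write x = 2 + 4·t and substitute into x ≡ 12 (mod 13): 4·t ≡ 12 − 2 = 10 (mod 13).
    The inverse of 4 mod 13 is 10 (since 4·10 = 40 = 3·13 + 1), so t ≡ 10·10 = 100 ≡ 9 (mod 13).
    Then x = 2 + 4·9 = 38, valid modulo lcm(4, 13) = 52: x ≡ 38 (mod 52).
  Combine with x ≡ 2 (mod 3): since gcd(52, 3) = 1, we get a unique residue mod 156.
    Write x = 38 + 52·t and substitute into x ≡ 2 (mod 3): 52·t ≡ 2 − 38 = -36 (mod 3).
    Reduce coefficients mod 3: 1·t ≡ 0 (mod 3).
    So t ≡ 0 (mod 3).
    Then x = 38 + 52·0 = 38, valid modulo lcm(52, 3) = 156: x ≡ 38 (mod 156).
Verify: 38 mod 4 = 2 ✓, 38 mod 13 = 12 ✓, 38 mod 3 = 2 ✓.

x ≡ 38 (mod 156).


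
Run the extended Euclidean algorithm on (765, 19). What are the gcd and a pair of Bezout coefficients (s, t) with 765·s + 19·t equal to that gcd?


Euclidean algorithm on (765, 19) — divide until remainder is 0:
  765 = 40 · 19 + 5
  19 = 3 · 5 + 4
  5 = 1 · 4 + 1
  4 = 4 · 1 + 0
gcd(765, 19) = 1.
Track Bezout coefficients alongside the remainders: start with r₀ = 765 = a·1 + b·0 (s = 1, t = 0) and r₁ = 19 = a·0 + b·1 (s = 0, t = 1); each new remainder r_{k+1} = r_{k-1} − q_k·r_k inherits s_{k+1} = s_{k-1} − q_k·s_k, t_{k+1} = t_{k-1} − q_k·t_k, so r_k = a·s_k + b·t_k at every step:
  q = 40: r = 5, s = 1 − 40·0 = 1, t = 0 − 40·1 = -40  (check: 765·1 + 19·(-40) = 5)
  q = 3: r = 4, s = 0 − 3·1 = -3, t = 1 − 3·(-40) = 121  (check: 765·(-3) + 19·121 = 4)
  q = 1: r = 1, s = 1 − 1·(-3) = 4, t = -40 − 1·121 = -161  (check: 765·4 + 19·(-161) = 1)
The row with r = 1 (the gcd) gives the Bezout coefficients s = 4, t = -161.
Result: 765 · (4) + 19 · (-161) = 1.

gcd(765, 19) = 1; s = 4, t = -161 (check: 765·4 + 19·(-161) = 1).


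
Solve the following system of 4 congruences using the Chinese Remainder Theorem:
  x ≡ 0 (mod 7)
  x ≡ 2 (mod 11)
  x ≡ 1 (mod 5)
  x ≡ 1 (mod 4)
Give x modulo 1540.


Product of moduli M = 7 · 11 · 5 · 4 = 1540.
Merge one congruence at a time:
  Start: x ≡ 0 (mod 7).
  Combine with x ≡ 2 (mod 11); new modulus lcm = 77.
    Write x = 0 + 7·t and substitute into x ≡ 2 (mod 11): 7·t ≡ 2 − 0 = 2 (mod 11).
    The inverse of 7 mod 11 is 8 (since 7·8 = 56 = 5·11 + 1), so t ≡ 8·2 = 16 ≡ 5 (mod 11).
    Then x = 0 + 7·5 = 35, valid modulo lcm(7, 11) = 77: x ≡ 35 (mod 77).
  Combine with x ≡ 1 (mod 5); new modulus lcm = 385.
    Write x = 35 + 77·t and substitute into x ≡ 1 (mod 5): 77·t ≡ 1 − 35 = -34 (mod 5).
    Reduce coefficients mod 5: 2·t ≡ 1 (mod 5).
    The inverse of 2 mod 5 is 3 (since 2·3 = 6 = 1·5 + 1), so t ≡ 3·1 = 3 ≡ 3 (mod 5).
    Then x = 35 + 77·3 = 266, valid modulo lcm(77, 5) = 385: x ≡ 266 (mod 385).
  Combine with x ≡ 1 (mod 4); new modulus lcm = 1540.
    Write x = 266 + 385·t and substitute into x ≡ 1 (mod 4): 385·t ≡ 1 − 266 = -265 (mod 4).
    Reduce coefficients mod 4: 1·t ≡ 3 (mod 4).
    So t ≡ 3 (mod 4).
    Then x = 266 + 385·3 = 1421, valid modulo lcm(385, 4) = 1540: x ≡ 1421 (mod 1540).
Verify against each original: 1421 mod 7 = 0, 1421 mod 11 = 2, 1421 mod 5 = 1, 1421 mod 4 = 1.

x ≡ 1421 (mod 1540).


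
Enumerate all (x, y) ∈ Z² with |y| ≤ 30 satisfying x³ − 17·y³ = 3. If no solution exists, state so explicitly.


The equation is x³ - 17y³ = 3. For fixed y, x³ = 17·y³ + 3, so a solution requires the RHS to be a perfect cube.
Strategy: iterate y from -30 to 30, compute RHS = 17·y³ + 3, and check whether it is a (positive or negative) perfect cube.
Check small values of y:
  y = 0: RHS = 3 is not a perfect cube.
  y = 1: RHS = 20 is not a perfect cube.
  y = -1: RHS = -14 is not a perfect cube.
  y = 2: RHS = 139 is not a perfect cube.
  y = -2: RHS = -133 is not a perfect cube.
  y = 3: RHS = 462 is not a perfect cube.
  y = -3: RHS = -456 is not a perfect cube.
Continuing the search up to |y| = 30 finds no solutions either.
No (x, y) in the scanned range satisfies the equation.

No integer solutions with |y| ≤ 30.


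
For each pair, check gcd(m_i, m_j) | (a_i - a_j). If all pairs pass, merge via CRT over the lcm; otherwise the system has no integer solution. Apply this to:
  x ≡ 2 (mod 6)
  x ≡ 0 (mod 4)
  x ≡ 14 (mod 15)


Moduli 6, 4, 15 are not pairwise coprime, so CRT works modulo lcm(m_i) when all pairwise compatibility conditions hold.
Pairwise compatibility: gcd(m_i, m_j) must divide a_i - a_j for every pair.
Merge one congruence at a time:
  Start: x ≡ 2 (mod 6).
  Combine with x ≡ 0 (mod 4): gcd(6, 4) = 2; 0 - 2 = -2, which IS divisible by 2, so compatible.
    Write x = 2 + 6·t and substitute into x ≡ 0 (mod 4): 6·t ≡ 0 − 2 = -2 (mod 4).
    Divide the congruence (and modulus) by g = 2: 3·t ≡ -1 (mod 2).
    Reduce coefficients mod 2: 1·t ≡ 1 (mod 2).
    So t ≡ 1 (mod 2).
    Then x = 2 + 6·1 = 8, valid modulo lcm(6, 4) = 12: x ≡ 8 (mod 12).
  Combine with x ≡ 14 (mod 15): gcd(12, 15) = 3; 14 - 8 = 6, which IS divisible by 3, so compatible.
    Write x = 8 + 12·t and substitute into x ≡ 14 (mod 15): 12·t ≡ 14 − 8 = 6 (mod 15).
    Divide the congruence (and modulus) by g = 3: 4·t ≡ 2 (mod 5).
    The inverse of 4 mod 5 is 4 (since 4·4 = 16 = 3·5 + 1), so t ≡ 4·2 = 8 ≡ 3 (mod 5).
    Then x = 8 + 12·3 = 44, valid modulo lcm(12, 15) = 60: x ≡ 44 (mod 60).
Verify: 44 mod 6 = 2, 44 mod 4 = 0, 44 mod 15 = 14.

x ≡ 44 (mod 60).


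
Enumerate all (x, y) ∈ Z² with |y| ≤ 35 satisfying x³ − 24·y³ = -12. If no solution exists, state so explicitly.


The equation is x³ - 24y³ = -12. For fixed y, x³ = 24·y³ − 12, so a solution requires the RHS to be a perfect cube.
Strategy: iterate y from -35 to 35, compute RHS = 24·y³ − 12, and check whether it is a (positive or negative) perfect cube.
Check small values of y:
  y = 0: RHS = -12 is not a perfect cube.
  y = 1: RHS = 12 is not a perfect cube.
  y = -1: RHS = -36 is not a perfect cube.
  y = 2: RHS = 180 is not a perfect cube.
  y = -2: RHS = -204 is not a perfect cube.
  y = 3: RHS = 636 is not a perfect cube.
  y = -3: RHS = -660 is not a perfect cube.
Continuing the search up to |y| = 35 finds no solutions either.
No (x, y) in the scanned range satisfies the equation.

No integer solutions with |y| ≤ 35.


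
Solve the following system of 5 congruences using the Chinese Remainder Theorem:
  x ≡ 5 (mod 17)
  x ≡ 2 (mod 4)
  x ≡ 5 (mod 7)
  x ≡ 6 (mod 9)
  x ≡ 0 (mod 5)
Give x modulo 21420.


Product of moduli M = 17 · 4 · 7 · 9 · 5 = 21420.
Merge one congruence at a time:
  Start: x ≡ 5 (mod 17).
  Combine with x ≡ 2 (mod 4); new modulus lcm = 68.
    Write x = 5 + 17·t and substitute into x ≡ 2 (mod 4): 17·t ≡ 2 − 5 = -3 (mod 4).
    Reduce coefficients mod 4: 1·t ≡ 1 (mod 4).
    So t ≡ 1 (mod 4).
    Then x = 5 + 17·1 = 22, valid modulo lcm(17, 4) = 68: x ≡ 22 (mod 68).
  Combine with x ≡ 5 (mod 7); new modulus lcm = 476.
    Write x = 22 + 68·t and substitute into x ≡ 5 (mod 7): 68·t ≡ 5 − 22 = -17 (mod 7).
    Reduce coefficients mod 7: 5·t ≡ 4 (mod 7).
    The inverse of 5 mod 7 is 3 (since 5·3 = 15 = 2·7 + 1), so t ≡ 3·4 = 12 ≡ 5 (mod 7).
    Then x = 22 + 68·5 = 362, valid modulo lcm(68, 7) = 476: x ≡ 362 (mod 476).
  Combine with x ≡ 6 (mod 9); new modulus lcm = 4284.
    Write x = 362 + 476·t and substitute into x ≡ 6 (mod 9): 476·t ≡ 6 − 362 = -356 (mod 9).
    Reduce coefficients mod 9: 8·t ≡ 4 (mod 9).
    The inverse of 8 mod 9 is 8 (since 8·8 = 64 = 7·9 + 1), so t ≡ 8·4 = 32 ≡ 5 (mod 9).
    Then x = 362 + 476·5 = 2742, valid modulo lcm(476, 9) = 4284: x ≡ 2742 (mod 4284).
  Combine with x ≡ 0 (mod 5); new modulus lcm = 21420.
    Write x = 2742 + 4284·t and substitute into x ≡ 0 (mod 5): 4284·t ≡ 0 − 2742 = -2742 (mod 5).
    Reduce coefficients mod 5: 4·t ≡ 3 (mod 5).
    The inverse of 4 mod 5 is 4 (since 4·4 = 16 = 3·5 + 1), so t ≡ 4·3 = 12 ≡ 2 (mod 5).
    Then x = 2742 + 4284·2 = 11310, valid modulo lcm(4284, 5) = 21420: x ≡ 11310 (mod 21420).
Verify against each original: 11310 mod 17 = 5, 11310 mod 4 = 2, 11310 mod 7 = 5, 11310 mod 9 = 6, 11310 mod 5 = 0.

x ≡ 11310 (mod 21420).


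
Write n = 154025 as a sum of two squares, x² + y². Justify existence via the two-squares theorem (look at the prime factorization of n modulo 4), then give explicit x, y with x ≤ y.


Step 1: Factor n = 154025 = 5^2 · 61 · 101.
Step 2: Check the mod-4 condition on each prime factor: 5 ≡ 1 (mod 4), exponent 2; 61 ≡ 1 (mod 4), exponent 1; 101 ≡ 1 (mod 4), exponent 1.
All primes ≡ 3 (mod 4) appear to even exponent (or don't appear), so by the two-squares theorem n IS expressible as a sum of two squares.
Step 3: Build a representation. Group n = k² · m with k = 5 and m = 61 · 101 = 6161 (a product of primes ≡ 1 (mod 4)); a representation of m scales to one of n via (k·x)² + (k·y)² = k²(x² + y²). Each prime p ≡ 1 (mod 4) is itself a sum of two squares; find a² by testing p − a² for a perfect square:
  61: 61 − 1² = 60, 61 − 2² = 57, 61 − 3² = 52, 61 − 4² = 45, 61 − 5² = 36 = 6² ⇒ 61 = 5² + 6².
  101: 101 − 1² = 100 = 10² ⇒ 101 = 1² + 10².
  Combine using the Brahmagupta–Fibonacci identity (a² + b²)(c² + d²) = (ac − bd)² + (ad + bc)² = (ac + bd)² + (ad − bc)²:
  61 · 101 = 6161: from (5² + 6²)(1² + 10²), take (5·1 − 6·10, 5·10 + 6·1) = (5 − 60, 50 + 6) = (-55, 56); dropping signs (only squares matter) gives (55, 56); check 55² + 56² = 3025 + 3136 = 6161 ✓.
  Scale by k = 5: (5·55, 5·56) = (275, 280).
Step 4: Order so x ≤ y and verify: 275² + 280² = 75625 + 78400 = 154025 = n. ✓

n = 154025 = 275² + 280² (one valid representation with x ≤ y).


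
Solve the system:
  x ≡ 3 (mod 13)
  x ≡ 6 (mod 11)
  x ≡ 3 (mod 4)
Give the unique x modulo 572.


Moduli 13, 11, 4 are pairwise coprime; by CRT there is a unique solution modulo M = 13 · 11 · 4 = 572.
Solve pairwise, accumulating the modulus:
  Start with x ≡ 3 (mod 13).
  Combine with x ≡ 6 (mod 11): since gcd(13, 11) = 1, we get a unique residue mod 143.
    Write x = 3 + 13·t and substitute into x ≡ 6 (mod 11): 13·t ≡ 6 − 3 = 3 (mod 11).
    Reduce coefficients mod 11: 2·t ≡ 3 (mod 11).
    The inverse of 2 mod 11 is 6 (since 2·6 = 12 = 1·11 + 1), so t ≡ 6·3 = 18 ≡ 7 (mod 11).
    Then x = 3 + 13·7 = 94, valid modulo lcm(13, 11) = 143: x ≡ 94 (mod 143).
  Combine with x ≡ 3 (mod 4): since gcd(143, 4) = 1, we get a unique residue mod 572.
    Write x = 94 + 143·t and substitute into x ≡ 3 (mod 4): 143·t ≡ 3 − 94 = -91 (mod 4).
    Reduce coefficients mod 4: 3·t ≡ 1 (mod 4).
    The inverse of 3 mod 4 is 3 (since 3·3 = 9 = 2·4 + 1), so t ≡ 3·1 = 3 ≡ 3 (mod 4).
    Then x = 94 + 143·3 = 523, valid modulo lcm(143, 4) = 572: x ≡ 523 (mod 572).
Verify: 523 mod 13 = 3 ✓, 523 mod 11 = 6 ✓, 523 mod 4 = 3 ✓.

x ≡ 523 (mod 572).


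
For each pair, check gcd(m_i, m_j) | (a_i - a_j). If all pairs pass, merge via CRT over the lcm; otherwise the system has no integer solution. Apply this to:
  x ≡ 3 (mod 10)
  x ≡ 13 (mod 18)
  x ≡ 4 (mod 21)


Moduli 10, 18, 21 are not pairwise coprime, so CRT works modulo lcm(m_i) when all pairwise compatibility conditions hold.
Pairwise compatibility: gcd(m_i, m_j) must divide a_i - a_j for every pair.
Merge one congruence at a time:
  Start: x ≡ 3 (mod 10).
  Combine with x ≡ 13 (mod 18): gcd(10, 18) = 2; 13 - 3 = 10, which IS divisible by 2, so compatible.
    Write x = 3 + 10·t and substitute into x ≡ 13 (mod 18): 10·t ≡ 13 − 3 = 10 (mod 18).
    Divide the congruence (and modulus) by g = 2: 5·t ≡ 5 (mod 9).
    The inverse of 5 mod 9 is 2 (since 5·2 = 10 = 1·9 + 1), so t ≡ 2·5 = 10 ≡ 1 (mod 9).
    Then x = 3 + 10·1 = 13, valid modulo lcm(10, 18) = 90: x ≡ 13 (mod 90).
  Combine with x ≡ 4 (mod 21): gcd(90, 21) = 3; 4 - 13 = -9, which IS divisible by 3, so compatible.
    Write x = 13 + 90·t and substitute into x ≡ 4 (mod 21): 90·t ≡ 4 − 13 = -9 (mod 21).
    Divide the congruence (and modulus) by g = 3: 30·t ≡ -3 (mod 7).
    Reduce coefficients mod 7: 2·t ≡ 4 (mod 7).
    The inverse of 2 mod 7 is 4 (since 2·4 = 8 = 1·7 + 1), so t ≡ 4·4 = 16 ≡ 2 (mod 7).
    Then x = 13 + 90·2 = 193, valid modulo lcm(90, 21) = 630: x ≡ 193 (mod 630).
Verify: 193 mod 10 = 3, 193 mod 18 = 13, 193 mod 21 = 4.

x ≡ 193 (mod 630).


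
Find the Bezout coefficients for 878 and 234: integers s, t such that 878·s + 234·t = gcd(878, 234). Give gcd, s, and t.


Euclidean algorithm on (878, 234) — divide until remainder is 0:
  878 = 3 · 234 + 176
  234 = 1 · 176 + 58
  176 = 3 · 58 + 2
  58 = 29 · 2 + 0
gcd(878, 234) = 2.
Track Bezout coefficients alongside the remainders: start with r₀ = 878 = a·1 + b·0 (s = 1, t = 0) and r₁ = 234 = a·0 + b·1 (s = 0, t = 1); each new remainder r_{k+1} = r_{k-1} − q_k·r_k inherits s_{k+1} = s_{k-1} − q_k·s_k, t_{k+1} = t_{k-1} − q_k·t_k, so r_k = a·s_k + b·t_k at every step:
  q = 3: r = 176, s = 1 − 3·0 = 1, t = 0 − 3·1 = -3  (check: 878·1 + 234·(-3) = 176)
  q = 1: r = 58, s = 0 − 1·1 = -1, t = 1 − 1·(-3) = 4  (check: 878·(-1) + 234·4 = 58)
  q = 3: r = 2, s = 1 − 3·(-1) = 4, t = -3 − 3·4 = -15  (check: 878·4 + 234·(-15) = 2)
The row with r = 2 (the gcd) gives the Bezout coefficients s = 4, t = -15.
Result: 878 · (4) + 234 · (-15) = 2.

gcd(878, 234) = 2; s = 4, t = -15 (check: 878·4 + 234·(-15) = 2).


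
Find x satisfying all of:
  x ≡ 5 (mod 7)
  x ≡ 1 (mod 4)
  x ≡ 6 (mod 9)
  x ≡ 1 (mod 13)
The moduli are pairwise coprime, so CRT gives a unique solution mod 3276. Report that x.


Product of moduli M = 7 · 4 · 9 · 13 = 3276.
Merge one congruence at a time:
  Start: x ≡ 5 (mod 7).
  Combine with x ≡ 1 (mod 4); new modulus lcm = 28.
    Write x = 5 + 7·t and substitute into x ≡ 1 (mod 4): 7·t ≡ 1 − 5 = -4 (mod 4).
    Reduce coefficients mod 4: 3·t ≡ 0 (mod 4).
    The inverse of 3 mod 4 is 3 (since 3·3 = 9 = 2·4 + 1), so t ≡ 3·0 = 0 ≡ 0 (mod 4).
    Then x = 5 + 7·0 = 5, valid modulo lcm(7, 4) = 28: x ≡ 5 (mod 28).
  Combine with x ≡ 6 (mod 9); new modulus lcm = 252.
    Write x = 5 + 28·t and substitute into x ≡ 6 (mod 9): 28·t ≡ 6 − 5 = 1 (mod 9).
    Reduce coefficients mod 9: 1·t ≡ 1 (mod 9).
    So t ≡ 1 (mod 9).
    Then x = 5 + 28·1 = 33, valid modulo lcm(28, 9) = 252: x ≡ 33 (mod 252).
  Combine with x ≡ 1 (mod 13); new modulus lcm = 3276.
    Write x = 33 + 252·t and substitute into x ≡ 1 (mod 13): 252·t ≡ 1 − 33 = -32 (mod 13).
    Reduce coefficients mod 13: 5·t ≡ 7 (mod 13).
    The inverse of 5 mod 13 is 8 (since 5·8 = 40 = 3·13 + 1), so t ≡ 8·7 = 56 ≡ 4 (mod 13).
    Then x = 33 + 252·4 = 1041, valid modulo lcm(252, 13) = 3276: x ≡ 1041 (mod 3276).
Verify against each original: 1041 mod 7 = 5, 1041 mod 4 = 1, 1041 mod 9 = 6, 1041 mod 13 = 1.

x ≡ 1041 (mod 3276).


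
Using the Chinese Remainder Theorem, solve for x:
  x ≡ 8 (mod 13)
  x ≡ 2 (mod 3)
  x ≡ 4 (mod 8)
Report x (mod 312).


Moduli 13, 3, 8 are pairwise coprime; by CRT there is a unique solution modulo M = 13 · 3 · 8 = 312.
Solve pairwise, accumulating the modulus:
  Start with x ≡ 8 (mod 13).
  Combine with x ≡ 2 (mod 3): since gcd(13, 3) = 1, we get a unique residue mod 39.
    Write x = 8 + 13·t and substitute into x ≡ 2 (mod 3): 13·t ≡ 2 − 8 = -6 (mod 3).
    Reduce coefficients mod 3: 1·t ≡ 0 (mod 3).
    So t ≡ 0 (mod 3).
    Then x = 8 + 13·0 = 8, valid modulo lcm(13, 3) = 39: x ≡ 8 (mod 39).
  Combine with x ≡ 4 (mod 8): since gcd(39, 8) = 1, we get a unique residue mod 312.
    Write x = 8 + 39·t and substitute into x ≡ 4 (mod 8): 39·t ≡ 4 − 8 = -4 (mod 8).
    Reduce coefficients mod 8: 7·t ≡ 4 (mod 8).
    The inverse of 7 mod 8 is 7 (since 7·7 = 49 = 6·8 + 1), so t ≡ 7·4 = 28 ≡ 4 (mod 8).
    Then x = 8 + 39·4 = 164, valid modulo lcm(39, 8) = 312: x ≡ 164 (mod 312).
Verify: 164 mod 13 = 8 ✓, 164 mod 3 = 2 ✓, 164 mod 8 = 4 ✓.

x ≡ 164 (mod 312).


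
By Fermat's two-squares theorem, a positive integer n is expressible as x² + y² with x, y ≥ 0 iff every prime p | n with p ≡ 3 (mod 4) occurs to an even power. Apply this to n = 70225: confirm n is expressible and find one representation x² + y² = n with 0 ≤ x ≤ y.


Step 1: Factor n = 70225 = 5^2 · 53^2.
Step 2: Check the mod-4 condition on each prime factor: 5 ≡ 1 (mod 4), exponent 2; 53 ≡ 1 (mod 4), exponent 2.
All primes ≡ 3 (mod 4) appear to even exponent (or don't appear), so by the two-squares theorem n IS expressible as a sum of two squares.
Step 3: Build a representation. Group n = k² · m with k = 5 and m = 53 · 53 = 2809 (a product of primes ≡ 1 (mod 4)); a representation of m scales to one of n via (k·x)² + (k·y)² = k²(x² + y²). Each prime p ≡ 1 (mod 4) is itself a sum of two squares; find a² by testing p − a² for a perfect square:
  53: 53 − 1² = 52, 53 − 2² = 49 = 7² ⇒ 53 = 2² + 7².
  Combine using the Brahmagupta–Fibonacci identity (a² + b²)(c² + d²) = (ac − bd)² + (ad + bc)² = (ac + bd)² + (ad − bc)²:
  53 · 53 = 2809: from (2² + 7²)(2² + 7²), take (2·2 − 7·7, 2·7 + 7·2) = (4 − 49, 14 + 14) = (-45, 28); dropping signs (only squares matter) gives (45, 28); check 45² + 28² = 2025 + 784 = 2809 ✓.
  Scale by k = 5: (5·45, 5·28) = (225, 140).
Step 4: Order so x ≤ y and verify: 140² + 225² = 19600 + 50625 = 70225 = n. ✓

n = 70225 = 140² + 225² (one valid representation with x ≤ y).
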